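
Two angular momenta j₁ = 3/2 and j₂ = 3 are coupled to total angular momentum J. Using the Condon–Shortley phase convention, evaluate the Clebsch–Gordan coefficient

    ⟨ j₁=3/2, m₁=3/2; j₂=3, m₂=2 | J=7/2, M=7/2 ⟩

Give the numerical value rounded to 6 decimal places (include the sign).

+0.577350

triangle: 1!*2!*5!/9! = 240/362880
(j±m)!: 3!*0!*5!*1!*7!*0! = 3628800
prefactor² = (2J+1)*Δ*N² = 19200
  k=0: +1/(0!*1!*0!*5!*2!*0!) = 1/240
Σ = 1/240  ⇒  CG² = 19200*1/240² = 1/3
CG = +√(1/3) = +0.577350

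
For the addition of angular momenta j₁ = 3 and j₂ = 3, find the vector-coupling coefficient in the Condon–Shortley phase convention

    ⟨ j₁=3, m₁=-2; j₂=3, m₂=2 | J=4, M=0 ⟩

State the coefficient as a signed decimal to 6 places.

+√(7/22) ≈ +0.564076

triangle: 2!·4!·4!/11! = 1152/39916800
(j±m)!: 1!·5!·5!·1!·4!·4! = 8294400
prefactor² = (2J+1)·Δ·N² = 165888/77
  k=1: −1/(1!·1!·4!·4!·0!·0!) = -1/576
  k=2: +1/(2!·0!·3!·3!·1!·1!) = 1/72
Σ = 7/576  ⇒  CG² = 165888/77·7/576² = 7/22
CG = +√(7/22) = +0.564076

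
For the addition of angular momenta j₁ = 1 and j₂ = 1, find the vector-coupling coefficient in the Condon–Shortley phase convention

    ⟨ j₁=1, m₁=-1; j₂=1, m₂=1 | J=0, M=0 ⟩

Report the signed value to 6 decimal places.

√[1·2!0!0!/3! · 0!2!2!0!0!0!] = √(4/3)
  +(−1)^2/∏(2,0,0,0,0,0)! = 1/2  (running 1/2)
⟨..|..⟩ = √(4/3)·(1/2) = +0.577350

+√(1/3) ≈ +0.577350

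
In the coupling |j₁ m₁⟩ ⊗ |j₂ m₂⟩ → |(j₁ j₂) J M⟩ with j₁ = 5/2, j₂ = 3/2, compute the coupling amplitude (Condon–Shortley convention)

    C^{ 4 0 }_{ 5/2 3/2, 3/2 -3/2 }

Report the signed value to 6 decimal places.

triangle: 0!×5!×3!/9! = 720/362880
(j±m)!: 4!×1!×0!×3!×4!×4! = 82944
prefactor² = (2J+1)×Δ×N² = 10368/7
  k=0: +1/(0!×0!×1!×0!×4!×3!) = 1/144
Σ = 1/144  ⇒  CG² = 10368/7×1/144² = 1/14
CG = +√(1/14) = +0.267261

+√(1/14) = +0.267261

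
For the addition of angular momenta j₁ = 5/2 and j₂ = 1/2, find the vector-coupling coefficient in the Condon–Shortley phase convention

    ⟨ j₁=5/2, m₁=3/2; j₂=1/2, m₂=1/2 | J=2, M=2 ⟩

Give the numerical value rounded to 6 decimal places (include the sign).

√[5·1!4!0!/6! · 4!1!1!0!4!0!] = √(96)
  +(−1)^1/∏(1,0,0,0,4,0)! = -1/24  (running -1/24)
⟨..|..⟩ = √(96)·(-1/24) = -0.408248

−√(1/6) ≈ -0.408248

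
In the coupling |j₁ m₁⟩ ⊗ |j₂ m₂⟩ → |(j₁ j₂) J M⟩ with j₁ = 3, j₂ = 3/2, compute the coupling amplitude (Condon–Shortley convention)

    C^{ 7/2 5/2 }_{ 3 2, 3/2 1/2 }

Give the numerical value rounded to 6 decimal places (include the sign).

+0.377964

j₁+j₂−J=1  J+j₁−j₂=5  J−j₁+j₂=2  j₁+j₂+J+1=9
(j₁±m₁, j₂±m₂, J±M) = (5,1,2,1,6,1)
P² = 6400/7
sum k=0..1:
  [0] +1/48 = 1/48
  [1] −1/120 = -1/120
S = 1/80
C² = P²·S² = 1/7 ; C = +0.377964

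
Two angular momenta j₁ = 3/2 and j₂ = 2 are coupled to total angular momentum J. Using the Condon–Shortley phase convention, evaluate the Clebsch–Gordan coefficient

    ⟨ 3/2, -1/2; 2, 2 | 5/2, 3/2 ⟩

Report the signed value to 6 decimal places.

j₁+j₂−J=1  J+j₁−j₂=2  J−j₁+j₂=3  j₁+j₂+J+1=7
(j₁±m₁, j₂±m₂, J±M) = (1,2,4,0,4,1)
P² = 576/35
sum k=1..1:
  [1] −1/6 = -1/6
S = -1/6
C² = P²·S² = 16/35 ; C = -0.676123

−√(16/35) = -0.676123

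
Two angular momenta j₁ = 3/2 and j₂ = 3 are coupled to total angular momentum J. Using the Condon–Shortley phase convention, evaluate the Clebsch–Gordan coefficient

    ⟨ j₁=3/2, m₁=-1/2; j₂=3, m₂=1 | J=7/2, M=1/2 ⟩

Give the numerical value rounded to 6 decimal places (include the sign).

-0.534522

triangle: 1!×2!×5!/9! = 240/362880
(j±m)!: 1!×2!×4!×2!×4!×3! = 13824
prefactor² = (2J+1)×Δ×N² = 512/7
  k=0: +1/(0!×1!×2!×4!×0!×1!) = 1/48
  k=1: −1/(1!×0!×1!×3!×1!×2!) = -1/12
Σ = -1/16  ⇒  CG² = 512/7×(-1/16)² = 2/7
CG = −√(2/7) = -0.534522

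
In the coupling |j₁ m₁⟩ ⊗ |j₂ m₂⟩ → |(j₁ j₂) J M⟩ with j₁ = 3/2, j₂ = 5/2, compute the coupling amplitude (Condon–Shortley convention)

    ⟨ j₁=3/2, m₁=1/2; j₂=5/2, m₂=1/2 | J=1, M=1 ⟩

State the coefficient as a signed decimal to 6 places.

triangle: 3!·0!·2!/6! = 12/720
(j±m)!: 2!·1!·3!·2!·2!·0! = 48
prefactor² = (2J+1)·Δ·N² = 12/5
  k=1: −1/(1!·2!·0!·2!·0!·0!) = -1/4
Σ = -1/4  ⇒  CG² = 12/5·(-1/4)² = 3/20
CG = −√(3/20) = -0.387298

-0.387298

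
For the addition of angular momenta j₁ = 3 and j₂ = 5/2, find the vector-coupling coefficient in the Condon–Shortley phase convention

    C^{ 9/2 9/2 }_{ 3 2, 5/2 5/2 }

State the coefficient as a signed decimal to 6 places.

j₁+j₂−J=1  J+j₁−j₂=5  J−j₁+j₂=4  j₁+j₂+J+1=11
(j₁±m₁, j₂±m₂, J±M) = (5,1,5,0,9,0)
P² = 41472000/11
sum k=1..1:
  [1] −1/2880 = -1/2880
S = -1/2880
C² = P²·S² = 5/11 ; C = -0.674200

-0.674200  (= −√(5/11))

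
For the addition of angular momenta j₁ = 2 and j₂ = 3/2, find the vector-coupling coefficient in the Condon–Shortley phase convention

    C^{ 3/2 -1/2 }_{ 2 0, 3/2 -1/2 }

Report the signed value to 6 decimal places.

j₁+j₂−J=2  J+j₁−j₂=2  J−j₁+j₂=1  j₁+j₂+J+1=6
(j₁±m₁, j₂±m₂, J±M) = (2,2,1,2,1,2)
P² = 16/45
sum k=0..1:
  [0] +1/4 = 1/4
  [1] −1/1 = -1
S = -3/4
C² = P²·S² = 1/5 ; C = -0.447214

−√(1/5) = -0.447214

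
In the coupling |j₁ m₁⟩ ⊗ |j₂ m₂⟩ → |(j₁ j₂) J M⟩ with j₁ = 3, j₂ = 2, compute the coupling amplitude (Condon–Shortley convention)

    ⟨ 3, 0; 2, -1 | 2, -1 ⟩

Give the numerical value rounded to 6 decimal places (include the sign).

j₁+j₂−J=3  J+j₁−j₂=3  J−j₁+j₂=1  j₁+j₂+J+1=8
(j₁±m₁, j₂±m₂, J±M) = (3,3,1,3,1,3)
P² = 81/14
sum k=0..1:
  [0] +1/36 = 1/36
  [1] −1/4 = -1/4
S = -2/9
C² = P²·S² = 2/7 ; C = -0.534522

-0.534522  (= −√(2/7))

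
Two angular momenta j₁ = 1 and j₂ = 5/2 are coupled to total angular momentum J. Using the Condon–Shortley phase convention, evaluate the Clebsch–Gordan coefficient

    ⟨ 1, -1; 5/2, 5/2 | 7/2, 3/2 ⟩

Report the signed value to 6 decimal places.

triangle: 0!·2!·5!/8! = 240/40320
(j±m)!: 0!·2!·5!·0!·5!·2! = 57600
prefactor² = (2J+1)·Δ·N² = 19200/7
  k=0: +1/(0!·0!·2!·5!·0!·0!) = 1/240
Σ = 1/240  ⇒  CG² = 19200/7·1/240² = 1/21
CG = +√(1/21) = +0.218218

+0.218218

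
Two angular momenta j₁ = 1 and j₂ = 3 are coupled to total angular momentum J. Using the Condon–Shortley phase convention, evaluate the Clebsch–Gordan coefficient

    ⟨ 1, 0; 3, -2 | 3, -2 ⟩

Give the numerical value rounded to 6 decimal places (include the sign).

+0.577350

√[7·1!1!5!/8! · 1!1!1!5!1!5!] = √(300)
  +(−1)^0/∏(0,1,1,1,0,4)! = 1/24  (running 1/24)
  +(−1)^1/∏(1,0,0,0,1,5)! = -1/120  (running 1/30)
⟨..|..⟩ = √(300)·(1/30) = +0.577350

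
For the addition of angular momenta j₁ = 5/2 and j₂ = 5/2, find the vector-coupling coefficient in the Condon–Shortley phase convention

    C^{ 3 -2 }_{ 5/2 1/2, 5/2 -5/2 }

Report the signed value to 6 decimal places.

√[7·2!3!3!/9! · 3!2!0!5!1!5!] = √(240)
  +(−1)^0/∏(0,2,2,0,1,3)! = 1/24  (running 1/24)
⟨..|..⟩ = √(240)·(1/24) = +0.645497

+0.645497  (= +√(5/12))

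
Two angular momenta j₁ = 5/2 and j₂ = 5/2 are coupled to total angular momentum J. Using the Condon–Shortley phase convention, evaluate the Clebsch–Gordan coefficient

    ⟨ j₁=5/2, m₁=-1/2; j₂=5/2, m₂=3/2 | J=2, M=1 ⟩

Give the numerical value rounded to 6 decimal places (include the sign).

+√(1/7) = +0.377964

triangle: 3!·2!·2!/8! = 24/40320
(j±m)!: 2!·3!·4!·1!·3!·1! = 1728
prefactor² = (2J+1)·Δ·N² = 36/7
  k=2: +1/(2!·1!·1!·2!·1!·0!) = 1/4
  k=3: −1/(3!·0!·0!·1!·2!·1!) = -1/12
Σ = 1/6  ⇒  CG² = 36/7·1/6² = 1/7
CG = +√(1/7) = +0.377964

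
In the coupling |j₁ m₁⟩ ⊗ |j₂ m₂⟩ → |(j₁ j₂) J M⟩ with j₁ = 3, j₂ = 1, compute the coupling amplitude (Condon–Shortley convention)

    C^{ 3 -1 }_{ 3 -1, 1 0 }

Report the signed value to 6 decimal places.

√[7·1!5!1!/8! · 2!4!1!1!2!4!] = √(48)
  +(−1)^0/∏(0,1,4,1,1,0)! = 1/24  (running 1/24)
  +(−1)^1/∏(1,0,3,0,2,1)! = -1/12  (running -1/24)
⟨..|..⟩ = √(48)·(-1/24) = -0.288675

-0.288675  (= −√(1/12))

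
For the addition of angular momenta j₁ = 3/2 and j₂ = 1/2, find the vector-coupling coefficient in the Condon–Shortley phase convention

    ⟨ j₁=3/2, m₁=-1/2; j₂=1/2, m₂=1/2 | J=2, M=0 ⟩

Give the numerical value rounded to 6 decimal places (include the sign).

j₁+j₂−J=0  J+j₁−j₂=3  J−j₁+j₂=1  j₁+j₂+J+1=5
(j₁±m₁, j₂±m₂, J±M) = (1,2,1,0,2,2)
P² = 2
sum k=0..0:
  [0] +1/2 = 1/2
S = 1/2
C² = P²·S² = 1/2 ; C = +0.707107

+√(1/2) = +0.707107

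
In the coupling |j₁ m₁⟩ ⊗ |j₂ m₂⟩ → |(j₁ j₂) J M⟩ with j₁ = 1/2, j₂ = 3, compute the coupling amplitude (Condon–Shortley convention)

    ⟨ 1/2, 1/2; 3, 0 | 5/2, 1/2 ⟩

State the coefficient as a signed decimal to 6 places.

triangle: 1!×0!×5!/7! = 120/5040
(j±m)!: 1!×0!×3!×3!×3!×2! = 432
prefactor² = (2J+1)×Δ×N² = 432/7
  k=0: +1/(0!×1!×0!×3!×0!×2!) = 1/12
Σ = 1/12  ⇒  CG² = 432/7×1/12² = 3/7
CG = +√(3/7) = +0.654654

+0.654654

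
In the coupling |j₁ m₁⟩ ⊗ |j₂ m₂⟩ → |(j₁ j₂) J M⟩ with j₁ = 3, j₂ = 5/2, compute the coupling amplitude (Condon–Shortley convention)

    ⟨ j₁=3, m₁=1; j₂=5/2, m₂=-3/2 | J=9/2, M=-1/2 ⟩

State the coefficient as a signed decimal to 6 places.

+√(35/99) = +0.594588

triangle: 1!*5!*4!/11! = 2880/39916800
(j±m)!: 4!*2!*1!*4!*4!*5! = 3317760
prefactor² = (2J+1)*Δ*N² = 184320/77
  k=0: +1/(0!*1!*2!*1!*3!*3!) = 1/72
  k=1: −1/(1!*0!*1!*0!*4!*4!) = -1/576
Σ = 7/576  ⇒  CG² = 184320/77*7/576² = 35/99
CG = +√(35/99) = +0.594588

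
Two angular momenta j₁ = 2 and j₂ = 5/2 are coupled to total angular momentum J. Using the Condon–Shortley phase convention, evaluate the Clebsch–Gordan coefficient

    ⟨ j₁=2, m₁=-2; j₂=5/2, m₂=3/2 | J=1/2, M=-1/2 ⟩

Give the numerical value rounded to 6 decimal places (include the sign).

√[2·4!0!1!/6! · 0!4!4!1!0!1!] = √(192/5)
  +(−1)^4/∏(4,0,0,0,0,1)! = 1/24  (running 1/24)
⟨..|..⟩ = √(192/5)·(1/24) = +0.258199

+√(1/15) = +0.258199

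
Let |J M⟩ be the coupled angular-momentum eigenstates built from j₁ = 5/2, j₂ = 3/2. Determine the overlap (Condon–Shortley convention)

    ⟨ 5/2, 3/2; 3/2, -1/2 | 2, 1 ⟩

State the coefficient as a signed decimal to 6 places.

+√(1/42) ≈ +0.154303

√[5·2!3!1!/7! · 4!1!1!2!3!1!] = √(24/7)
  +(−1)^0/∏(0,2,1,1,2,0)! = 1/4  (running 1/4)
  +(−1)^1/∏(1,1,0,0,3,1)! = -1/6  (running 1/12)
⟨..|..⟩ = √(24/7)·(1/12) = +0.154303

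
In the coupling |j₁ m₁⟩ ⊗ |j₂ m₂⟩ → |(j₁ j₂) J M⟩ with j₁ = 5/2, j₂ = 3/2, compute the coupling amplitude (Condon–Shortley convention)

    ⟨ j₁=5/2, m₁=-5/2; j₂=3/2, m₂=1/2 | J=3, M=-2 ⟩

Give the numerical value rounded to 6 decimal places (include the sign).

triangle: 1!·4!·2!/8! = 48/40320
(j±m)!: 0!·5!·2!·1!·1!·5! = 28800
prefactor² = (2J+1)·Δ·N² = 240
  k=1: −1/(1!·0!·4!·1!·0!·1!) = -1/24
Σ = -1/24  ⇒  CG² = 240·(-1/24)² = 5/12
CG = −√(5/12) = -0.645497

-0.645497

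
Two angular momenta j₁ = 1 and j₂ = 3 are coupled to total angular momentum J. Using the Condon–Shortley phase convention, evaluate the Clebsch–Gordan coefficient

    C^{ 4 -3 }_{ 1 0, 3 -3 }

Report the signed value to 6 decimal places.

√[9·0!2!6!/9! · 1!1!0!6!1!7!] = √(129600)
  +(−1)^0/∏(0,0,1,0,1,6)! = 1/720  (running 1/720)
⟨..|..⟩ = √(129600)·(1/720) = +0.500000

+√(1/4) = +0.500000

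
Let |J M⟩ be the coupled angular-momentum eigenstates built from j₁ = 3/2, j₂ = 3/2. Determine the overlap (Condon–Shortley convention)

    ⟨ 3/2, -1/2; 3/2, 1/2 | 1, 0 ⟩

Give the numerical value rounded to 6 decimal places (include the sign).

√[3·2!1!1!/5! · 1!2!2!1!1!1!] = √(1/5)
  +(−1)^1/∏(1,1,1,1,0,0)! = -1  (running -1)
  +(−1)^2/∏(2,0,0,0,1,1)! = 1/2  (running -1/2)
⟨..|..⟩ = √(1/5)·(-1/2) = -0.223607

−√(1/20) = -0.223607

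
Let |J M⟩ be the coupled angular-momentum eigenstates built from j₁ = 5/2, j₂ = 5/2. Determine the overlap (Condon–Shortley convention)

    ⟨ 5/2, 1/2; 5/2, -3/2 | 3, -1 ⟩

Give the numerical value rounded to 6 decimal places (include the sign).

+0.182574  (= +√(1/30))

triangle: 2!×3!×3!/9! = 72/362880
(j±m)!: 3!×2!×1!×4!×2!×4! = 13824
prefactor² = (2J+1)×Δ×N² = 96/5
  k=0: +1/(0!×2!×2!×1!×1!×2!) = 1/8
  k=1: −1/(1!×1!×1!×0!×2!×3!) = -1/12
Σ = 1/24  ⇒  CG² = 96/5×1/24² = 1/30
CG = +√(1/30) = +0.182574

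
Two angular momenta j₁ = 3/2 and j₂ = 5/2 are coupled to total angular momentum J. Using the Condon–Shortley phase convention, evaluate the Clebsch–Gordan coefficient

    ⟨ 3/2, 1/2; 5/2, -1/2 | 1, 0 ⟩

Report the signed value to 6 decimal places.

−√(3/10) = -0.547723

j₁+j₂−J=3  J+j₁−j₂=0  J−j₁+j₂=2  j₁+j₂+J+1=6
(j₁±m₁, j₂±m₂, J±M) = (2,1,2,3,1,1)
P² = 6/5
sum k=1..1:
  [1] −1/2 = -1/2
S = -1/2
C² = P²·S² = 3/10 ; C = -0.547723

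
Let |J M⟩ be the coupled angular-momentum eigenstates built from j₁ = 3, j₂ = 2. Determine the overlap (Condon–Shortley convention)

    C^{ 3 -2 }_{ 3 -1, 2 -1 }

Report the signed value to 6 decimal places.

j₁+j₂−J=2  J+j₁−j₂=4  J−j₁+j₂=2  j₁+j₂+J+1=9
(j₁±m₁, j₂±m₂, J±M) = (2,4,1,3,1,5)
P² = 64
sum k=0..1:
  [0] +1/48 = 1/48
  [1] −1/12 = -1/12
S = -1/16
C² = P²·S² = 1/4 ; C = -0.500000

-0.500000  (= −√(1/4))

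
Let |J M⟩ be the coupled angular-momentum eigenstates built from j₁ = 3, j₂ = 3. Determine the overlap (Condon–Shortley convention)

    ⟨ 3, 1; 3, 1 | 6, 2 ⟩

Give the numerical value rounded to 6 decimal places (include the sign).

+0.674200

j₁+j₂−J=0  J+j₁−j₂=6  J−j₁+j₂=6  j₁+j₂+J+1=13
(j₁±m₁, j₂±m₂, J±M) = (4,2,4,2,8,4)
P² = 26542080/11
sum k=0..0:
  [0] +1/2304 = 1/2304
S = 1/2304
C² = P²·S² = 5/11 ; C = +0.674200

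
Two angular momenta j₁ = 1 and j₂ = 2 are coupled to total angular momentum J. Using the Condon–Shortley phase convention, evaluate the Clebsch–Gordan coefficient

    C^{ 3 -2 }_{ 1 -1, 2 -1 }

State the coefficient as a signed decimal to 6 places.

+√(2/3) ≈ +0.816497

j₁+j₂−J=0  J+j₁−j₂=2  J−j₁+j₂=4  j₁+j₂+J+1=7
(j₁±m₁, j₂±m₂, J±M) = (0,2,1,3,1,5)
P² = 96
sum k=0..0:
  [0] +1/12 = 1/12
S = 1/12
C² = P²·S² = 2/3 ; C = +0.816497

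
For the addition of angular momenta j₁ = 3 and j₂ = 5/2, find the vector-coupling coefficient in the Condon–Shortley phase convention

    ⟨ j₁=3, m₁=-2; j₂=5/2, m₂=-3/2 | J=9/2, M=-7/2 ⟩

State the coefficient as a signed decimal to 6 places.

−√(1/99) = -0.100504

triangle: 1!×5!×4!/11! = 2880/39916800
(j±m)!: 1!×5!×1!×4!×1!×8! = 116121600
prefactor² = (2J+1)×Δ×N² = 921600/11
  k=0: +1/(0!×1!×5!×1!×0!×3!) = 1/720
  k=1: −1/(1!×0!×4!×0!×1!×4!) = -1/576
Σ = -1/2880  ⇒  CG² = 921600/11×(-1/2880)² = 1/99
CG = −√(1/99) = -0.100504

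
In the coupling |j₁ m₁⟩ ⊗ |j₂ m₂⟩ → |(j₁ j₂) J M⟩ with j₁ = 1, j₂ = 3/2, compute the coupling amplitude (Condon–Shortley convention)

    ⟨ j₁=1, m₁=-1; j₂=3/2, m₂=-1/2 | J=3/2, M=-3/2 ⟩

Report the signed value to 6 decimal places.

√[4·1!1!2!/5! · 0!2!1!2!0!3!] = √(8/5)
  +(−1)^1/∏(1,0,1,0,0,2)! = -1/2  (running -1/2)
⟨..|..⟩ = √(8/5)·(-1/2) = -0.632456

−√(2/5) ≈ -0.632456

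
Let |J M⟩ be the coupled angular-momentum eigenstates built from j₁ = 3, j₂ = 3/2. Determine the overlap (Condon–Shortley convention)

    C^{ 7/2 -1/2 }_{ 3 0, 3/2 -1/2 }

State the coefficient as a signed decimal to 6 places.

+√(2/21) ≈ +0.308607

√[8·1!5!2!/9! · 3!3!1!2!3!4!] = √(384/7)
  +(−1)^0/∏(0,1,3,1,2,1)! = 1/12  (running 1/12)
  +(−1)^1/∏(1,0,2,0,3,2)! = -1/24  (running 1/24)
⟨..|..⟩ = √(384/7)·(1/24) = +0.308607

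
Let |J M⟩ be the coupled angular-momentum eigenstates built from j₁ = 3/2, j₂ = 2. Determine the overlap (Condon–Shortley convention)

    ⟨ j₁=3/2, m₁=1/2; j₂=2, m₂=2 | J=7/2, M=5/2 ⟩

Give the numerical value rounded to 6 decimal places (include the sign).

√[8·0!3!4!/8! · 2!1!4!0!6!1!] = √(6912/7)
  +(−1)^0/∏(0,0,1,4,2,0)! = 1/48  (running 1/48)
⟨..|..⟩ = √(6912/7)·(1/48) = +0.654654

+0.654654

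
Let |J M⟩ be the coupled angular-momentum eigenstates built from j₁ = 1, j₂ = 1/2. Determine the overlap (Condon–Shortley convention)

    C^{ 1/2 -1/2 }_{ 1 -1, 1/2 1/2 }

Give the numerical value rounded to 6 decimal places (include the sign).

−√(2/3) = -0.816497

√[2·1!1!0!/3! · 0!2!1!0!0!1!] = √(2/3)
  +(−1)^1/∏(1,0,1,0,0,0)! = -1  (running -1)
⟨..|..⟩ = √(2/3)·(-1) = -0.816497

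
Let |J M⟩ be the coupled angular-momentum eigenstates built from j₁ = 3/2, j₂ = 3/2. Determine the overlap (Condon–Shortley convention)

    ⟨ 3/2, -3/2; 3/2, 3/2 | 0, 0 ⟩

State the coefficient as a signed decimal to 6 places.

-0.500000  (= −√(1/4))

√[1·3!0!0!/4! · 0!3!3!0!0!0!] = √(9)
  +(−1)^3/∏(3,0,0,0,0,0)! = -1/6  (running -1/6)
⟨..|..⟩ = √(9)·(-1/6) = -0.500000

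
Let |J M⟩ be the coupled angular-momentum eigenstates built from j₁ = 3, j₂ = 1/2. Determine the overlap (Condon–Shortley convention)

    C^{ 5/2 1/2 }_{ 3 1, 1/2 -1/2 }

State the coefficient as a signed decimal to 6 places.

√[6·1!5!0!/7! · 4!2!0!1!3!2!] = √(576/7)
  +(−1)^0/∏(0,1,2,0,3,0)! = 1/12  (running 1/12)
⟨..|..⟩ = √(576/7)·(1/12) = +0.755929

+0.755929  (= +√(4/7))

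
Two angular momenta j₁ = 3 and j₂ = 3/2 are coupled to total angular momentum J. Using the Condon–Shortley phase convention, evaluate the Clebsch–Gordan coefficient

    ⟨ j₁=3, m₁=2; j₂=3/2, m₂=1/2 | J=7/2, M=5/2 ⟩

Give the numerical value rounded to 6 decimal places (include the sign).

triangle: 1!×5!×2!/9! = 240/362880
(j±m)!: 5!×1!×2!×1!×6!×1! = 172800
prefactor² = (2J+1)×Δ×N² = 6400/7
  k=0: +1/(0!×1!×1!×2!×4!×0!) = 1/48
  k=1: −1/(1!×0!×0!×1!×5!×1!) = -1/120
Σ = 1/80  ⇒  CG² = 6400/7×1/80² = 1/7
CG = +√(1/7) = +0.377964

+√(1/7) = +0.377964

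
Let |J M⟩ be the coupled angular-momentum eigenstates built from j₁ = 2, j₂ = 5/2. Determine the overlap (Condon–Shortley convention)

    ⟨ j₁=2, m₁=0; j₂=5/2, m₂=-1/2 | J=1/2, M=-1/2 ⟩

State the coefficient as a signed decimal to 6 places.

+0.447214

j₁+j₂−J=4  J+j₁−j₂=0  J−j₁+j₂=1  j₁+j₂+J+1=6
(j₁±m₁, j₂±m₂, J±M) = (2,2,2,3,0,1)
P² = 16/5
sum k=2..2:
  [2] +1/4 = 1/4
S = 1/4
C² = P²·S² = 1/5 ; C = +0.447214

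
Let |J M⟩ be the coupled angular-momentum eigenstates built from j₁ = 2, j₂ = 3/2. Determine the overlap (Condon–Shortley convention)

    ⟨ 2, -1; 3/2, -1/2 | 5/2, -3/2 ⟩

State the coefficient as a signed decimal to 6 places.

-0.169031

j₁+j₂−J=1  J+j₁−j₂=3  J−j₁+j₂=2  j₁+j₂+J+1=7
(j₁±m₁, j₂±m₂, J±M) = (1,3,1,2,1,4)
P² = 144/35
sum k=0..1:
  [0] +1/6 = 1/6
  [1] −1/4 = -1/4
S = -1/12
C² = P²·S² = 1/35 ; C = -0.169031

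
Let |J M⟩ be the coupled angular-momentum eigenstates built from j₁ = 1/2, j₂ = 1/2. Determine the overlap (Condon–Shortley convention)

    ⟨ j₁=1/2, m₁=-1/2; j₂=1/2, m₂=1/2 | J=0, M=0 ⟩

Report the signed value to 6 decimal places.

j₁+j₂−J=1  J+j₁−j₂=0  J−j₁+j₂=0  j₁+j₂+J+1=2
(j₁±m₁, j₂±m₂, J±M) = (0,1,1,0,0,0)
P² = 1/2
sum k=1..1:
  [1] −1/1 = -1
S = -1
C² = P²·S² = 1/2 ; C = -0.707107

−√(1/2) ≈ -0.707107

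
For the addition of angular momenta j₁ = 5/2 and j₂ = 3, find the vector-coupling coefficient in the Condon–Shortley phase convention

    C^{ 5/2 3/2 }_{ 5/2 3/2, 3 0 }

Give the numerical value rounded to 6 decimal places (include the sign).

triangle: 3!·2!·3!/9! = 72/362880
(j±m)!: 4!·1!·3!·3!·4!·1! = 20736
prefactor² = (2J+1)·Δ·N² = 864/35
  k=0: +1/(0!·3!·1!·3!·1!·0!) = 1/36
  k=1: −1/(1!·2!·0!·2!·2!·1!) = -1/8
Σ = -7/72  ⇒  CG² = 864/35·(-7/72)² = 7/30
CG = −√(7/30) = -0.483046

-0.483046  (= −√(7/30))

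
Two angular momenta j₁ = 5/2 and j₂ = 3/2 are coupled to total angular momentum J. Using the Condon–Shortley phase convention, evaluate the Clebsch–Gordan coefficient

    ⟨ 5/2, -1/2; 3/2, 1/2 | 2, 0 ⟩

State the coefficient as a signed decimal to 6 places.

j₁+j₂−J=2  J+j₁−j₂=3  J−j₁+j₂=1  j₁+j₂+J+1=7
(j₁±m₁, j₂±m₂, J±M) = (2,3,2,1,2,2)
P² = 8/7
sum k=1..2:
  [1] −1/2 = -1/2
  [2] +1/4 = 1/4
S = -1/4
C² = P²·S² = 1/14 ; C = -0.267261

-0.267261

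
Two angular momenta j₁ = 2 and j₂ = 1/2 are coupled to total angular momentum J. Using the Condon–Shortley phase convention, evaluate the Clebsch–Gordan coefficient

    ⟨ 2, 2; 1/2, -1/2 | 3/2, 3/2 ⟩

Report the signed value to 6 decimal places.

triangle: 1!·3!·0!/5! = 6/120
(j±m)!: 4!·0!·0!·1!·3!·0! = 144
prefactor² = (2J+1)·Δ·N² = 144/5
  k=0: +1/(0!·1!·0!·0!·3!·0!) = 1/6
Σ = 1/6  ⇒  CG² = 144/5·1/6² = 4/5
CG = +√(4/5) = +0.894427

+√(4/5) = +0.894427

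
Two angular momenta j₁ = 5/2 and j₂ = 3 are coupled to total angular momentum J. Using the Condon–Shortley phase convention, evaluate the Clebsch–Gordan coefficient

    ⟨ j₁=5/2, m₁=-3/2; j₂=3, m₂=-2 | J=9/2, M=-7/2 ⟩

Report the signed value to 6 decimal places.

triangle: 1!*4!*5!/11! = 2880/39916800
(j±m)!: 1!*4!*1!*5!*1!*8! = 116121600
prefactor² = (2J+1)*Δ*N² = 921600/11
  k=0: +1/(0!*1!*4!*1!*0!*4!) = 1/576
  k=1: −1/(1!*0!*3!*0!*1!*5!) = -1/720
Σ = 1/2880  ⇒  CG² = 921600/11*1/2880² = 1/99
CG = +√(1/99) = +0.100504

+√(1/99) = +0.100504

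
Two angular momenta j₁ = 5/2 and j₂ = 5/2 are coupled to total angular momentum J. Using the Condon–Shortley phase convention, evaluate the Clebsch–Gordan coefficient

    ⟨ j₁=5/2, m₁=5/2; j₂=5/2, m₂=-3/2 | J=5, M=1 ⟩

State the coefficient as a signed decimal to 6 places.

triangle: 0!*5!*5!/11! = 14400/39916800
(j±m)!: 5!*0!*1!*4!*6!*4! = 49766400
prefactor² = (2J+1)*Δ*N² = 1382400/7
  k=0: +1/(0!*0!*0!*1!*5!*4!) = 1/2880
Σ = 1/2880  ⇒  CG² = 1382400/7*1/2880² = 1/42
CG = +√(1/42) = +0.154303

+√(1/42) ≈ +0.154303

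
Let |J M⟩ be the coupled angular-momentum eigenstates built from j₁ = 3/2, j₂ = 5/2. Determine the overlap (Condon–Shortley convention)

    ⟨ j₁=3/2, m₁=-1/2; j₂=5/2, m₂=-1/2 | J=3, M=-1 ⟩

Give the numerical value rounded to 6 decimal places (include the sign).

-0.129099  (= −√(1/60))

√[7·1!2!4!/8! · 1!2!2!3!2!4!] = √(48/5)
  +(−1)^0/∏(0,1,2,2,0,2)! = 1/8  (running 1/8)
  +(−1)^1/∏(1,0,1,1,1,3)! = -1/6  (running -1/24)
⟨..|..⟩ = √(48/5)·(-1/24) = -0.129099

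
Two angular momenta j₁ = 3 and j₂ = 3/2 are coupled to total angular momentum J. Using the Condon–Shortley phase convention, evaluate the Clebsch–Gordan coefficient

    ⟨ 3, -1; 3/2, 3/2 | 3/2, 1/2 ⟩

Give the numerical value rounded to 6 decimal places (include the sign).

−√(4/35) = -0.338062

√[4·3!3!0!/7! · 2!4!3!0!2!1!] = √(576/35)
  +(−1)^3/∏(3,0,1,0,2,0)! = -1/12  (running -1/12)
⟨..|..⟩ = √(576/35)·(-1/12) = -0.338062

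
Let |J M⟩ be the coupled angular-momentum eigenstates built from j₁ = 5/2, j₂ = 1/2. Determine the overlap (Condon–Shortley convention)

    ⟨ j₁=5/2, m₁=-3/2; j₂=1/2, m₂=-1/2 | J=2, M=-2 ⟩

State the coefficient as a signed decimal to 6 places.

j₁+j₂−J=1  J+j₁−j₂=4  J−j₁+j₂=0  j₁+j₂+J+1=6
(j₁±m₁, j₂±m₂, J±M) = (1,4,0,1,0,4)
P² = 96
sum k=0..0:
  [0] +1/24 = 1/24
S = 1/24
C² = P²·S² = 1/6 ; C = +0.408248

+0.408248  (= +√(1/6))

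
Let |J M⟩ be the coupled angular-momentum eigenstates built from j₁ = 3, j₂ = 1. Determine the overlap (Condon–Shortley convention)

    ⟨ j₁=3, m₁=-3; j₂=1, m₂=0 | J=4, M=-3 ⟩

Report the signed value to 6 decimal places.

+0.500000  (= +√(1/4))

√[9·0!6!2!/9! · 0!6!1!1!1!7!] = √(129600)
  +(−1)^0/∏(0,0,6,1,0,1)! = 1/720  (running 1/720)
⟨..|..⟩ = √(129600)·(1/720) = +0.500000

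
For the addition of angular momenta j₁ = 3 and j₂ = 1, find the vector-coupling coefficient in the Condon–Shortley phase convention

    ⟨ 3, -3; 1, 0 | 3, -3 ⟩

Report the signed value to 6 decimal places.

triangle: 1!·5!·1!/8! = 120/40320
(j±m)!: 0!·6!·1!·1!·0!·6! = 518400
prefactor² = (2J+1)·Δ·N² = 10800
  k=1: −1/(1!·0!·5!·0!·0!·1!) = -1/120
Σ = -1/120  ⇒  CG² = 10800·(-1/120)² = 3/4
CG = −√(3/4) = -0.866025

-0.866025  (= −√(3/4))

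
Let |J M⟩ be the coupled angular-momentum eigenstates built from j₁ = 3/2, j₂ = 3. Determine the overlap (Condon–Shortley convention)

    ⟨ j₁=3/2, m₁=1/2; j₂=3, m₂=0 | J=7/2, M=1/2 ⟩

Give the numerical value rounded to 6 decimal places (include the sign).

√[8·1!2!5!/9! · 2!1!3!3!4!3!] = √(384/7)
  +(−1)^0/∏(0,1,1,3,1,2)! = 1/12  (running 1/12)
  +(−1)^1/∏(1,0,0,2,2,3)! = -1/24  (running 1/24)
⟨..|..⟩ = √(384/7)·(1/24) = +0.308607

+0.308607  (= +√(2/21))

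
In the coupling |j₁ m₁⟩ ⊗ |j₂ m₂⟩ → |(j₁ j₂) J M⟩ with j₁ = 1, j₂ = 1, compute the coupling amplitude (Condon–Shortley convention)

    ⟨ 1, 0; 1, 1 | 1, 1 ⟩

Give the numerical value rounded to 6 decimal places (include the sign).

triangle: 1!·1!·1!/4! = 1/24
(j±m)!: 1!·1!·2!·0!·2!·0! = 4
prefactor² = (2J+1)·Δ·N² = 1/2
  k=1: −1/(1!·0!·0!·1!·1!·0!) = -1
Σ = -1  ⇒  CG² = 1/2·(-1)² = 1/2
CG = −√(1/2) = -0.707107

−√(1/2) ≈ -0.707107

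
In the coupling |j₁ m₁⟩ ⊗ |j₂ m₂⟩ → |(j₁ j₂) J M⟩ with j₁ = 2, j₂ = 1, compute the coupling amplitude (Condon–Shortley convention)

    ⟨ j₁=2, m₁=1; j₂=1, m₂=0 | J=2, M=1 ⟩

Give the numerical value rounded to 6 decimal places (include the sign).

√[5·1!3!1!/6! · 3!1!1!1!3!1!] = √(3/2)
  +(−1)^0/∏(0,1,1,1,2,0)! = 1/2  (running 1/2)
  +(−1)^1/∏(1,0,0,0,3,1)! = -1/6  (running 1/3)
⟨..|..⟩ = √(3/2)·(1/3) = +0.408248

+0.408248  (= +√(1/6))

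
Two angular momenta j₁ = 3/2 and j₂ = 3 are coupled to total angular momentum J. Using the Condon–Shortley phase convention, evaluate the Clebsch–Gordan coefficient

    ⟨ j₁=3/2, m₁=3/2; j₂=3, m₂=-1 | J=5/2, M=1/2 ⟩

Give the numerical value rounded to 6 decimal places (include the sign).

+√(27/70) ≈ +0.621059

√[6·2!1!4!/8! · 3!0!2!4!3!2!] = √(864/35)
  +(−1)^0/∏(0,2,0,2,1,2)! = 1/8  (running 1/8)
⟨..|..⟩ = √(864/35)·(1/8) = +0.621059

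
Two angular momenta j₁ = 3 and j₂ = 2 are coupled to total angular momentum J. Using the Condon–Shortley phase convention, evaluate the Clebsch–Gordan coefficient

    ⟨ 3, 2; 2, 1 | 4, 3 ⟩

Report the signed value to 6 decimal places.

√[9·1!5!3!/10! · 5!1!3!1!7!1!] = √(6480)
  +(−1)^0/∏(0,1,1,3,4,0)! = 1/144  (running 1/144)
  +(−1)^1/∏(1,0,0,2,5,1)! = -1/240  (running 1/360)
⟨..|..⟩ = √(6480)·(1/360) = +0.223607

+0.223607  (= +√(1/20))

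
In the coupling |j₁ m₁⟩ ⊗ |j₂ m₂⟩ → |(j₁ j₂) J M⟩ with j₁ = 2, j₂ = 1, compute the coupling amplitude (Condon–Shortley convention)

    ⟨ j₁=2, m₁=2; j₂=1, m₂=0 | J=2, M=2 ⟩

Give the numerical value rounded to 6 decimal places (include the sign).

+√(2/3) = +0.816497

triangle: 1!*3!*1!/6! = 6/720
(j±m)!: 4!*0!*1!*1!*4!*0! = 576
prefactor² = (2J+1)*Δ*N² = 24
  k=0: +1/(0!*1!*0!*1!*3!*0!) = 1/6
Σ = 1/6  ⇒  CG² = 24*1/6² = 2/3
CG = +√(2/3) = +0.816497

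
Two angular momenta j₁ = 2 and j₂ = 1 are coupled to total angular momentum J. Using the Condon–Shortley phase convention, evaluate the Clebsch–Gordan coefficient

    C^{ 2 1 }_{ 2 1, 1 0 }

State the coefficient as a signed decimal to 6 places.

triangle: 1!·3!·1!/6! = 6/720
(j±m)!: 3!·1!·1!·1!·3!·1! = 36
prefactor² = (2J+1)·Δ·N² = 3/2
  k=0: +1/(0!·1!·1!·1!·2!·0!) = 1/2
  k=1: −1/(1!·0!·0!·0!·3!·1!) = -1/6
Σ = 1/3  ⇒  CG² = 3/2·1/3² = 1/6
CG = +√(1/6) = +0.408248

+0.408248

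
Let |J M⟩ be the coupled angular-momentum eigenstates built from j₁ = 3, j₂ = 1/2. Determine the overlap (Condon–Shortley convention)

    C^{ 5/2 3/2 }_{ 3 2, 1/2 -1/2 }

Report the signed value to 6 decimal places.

+0.845154

√[6·1!5!0!/7! · 5!1!0!1!4!1!] = √(2880/7)
  +(−1)^0/∏(0,1,1,0,4,0)! = 1/24  (running 1/24)
⟨..|..⟩ = √(2880/7)·(1/24) = +0.845154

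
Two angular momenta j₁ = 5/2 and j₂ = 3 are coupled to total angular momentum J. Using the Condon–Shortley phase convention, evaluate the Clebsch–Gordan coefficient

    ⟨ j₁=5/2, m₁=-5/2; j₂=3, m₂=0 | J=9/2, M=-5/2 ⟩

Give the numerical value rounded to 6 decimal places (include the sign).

√[10·1!4!5!/11! · 0!5!3!3!2!7!] = √(345600/11)
  +(−1)^1/∏(1,0,4,2,0,3)! = -1/288  (running -1/288)
⟨..|..⟩ = √(345600/11)·(-1/288) = -0.615457

-0.615457  (= −√(25/66))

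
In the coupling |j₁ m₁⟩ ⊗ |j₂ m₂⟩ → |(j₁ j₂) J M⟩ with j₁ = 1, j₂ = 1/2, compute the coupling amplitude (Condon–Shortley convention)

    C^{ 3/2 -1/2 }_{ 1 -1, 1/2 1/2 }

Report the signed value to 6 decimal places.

+0.577350  (= +√(1/3))

j₁+j₂−J=0  J+j₁−j₂=2  J−j₁+j₂=1  j₁+j₂+J+1=4
(j₁±m₁, j₂±m₂, J±M) = (0,2,1,0,1,2)
P² = 4/3
sum k=0..0:
  [0] +1/2 = 1/2
S = 1/2
C² = P²·S² = 1/3 ; C = +0.577350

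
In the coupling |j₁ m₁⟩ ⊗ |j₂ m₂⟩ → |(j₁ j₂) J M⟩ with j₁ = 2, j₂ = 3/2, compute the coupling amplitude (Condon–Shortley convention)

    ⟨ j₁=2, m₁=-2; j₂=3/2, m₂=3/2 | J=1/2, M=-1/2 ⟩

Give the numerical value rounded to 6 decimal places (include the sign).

j₁+j₂−J=3  J+j₁−j₂=1  J−j₁+j₂=0  j₁+j₂+J+1=5
(j₁±m₁, j₂±m₂, J±M) = (0,4,3,0,0,1)
P² = 72/5
sum k=3..3:
  [3] −1/6 = -1/6
S = -1/6
C² = P²·S² = 2/5 ; C = -0.632456

−√(2/5) = -0.632456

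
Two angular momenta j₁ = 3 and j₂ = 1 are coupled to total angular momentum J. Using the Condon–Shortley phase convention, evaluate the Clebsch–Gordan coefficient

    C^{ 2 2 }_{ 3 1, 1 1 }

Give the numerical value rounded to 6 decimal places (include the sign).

+√(1/21) = +0.218218

√[5·2!4!0!/7! · 4!2!2!0!4!0!] = √(768/7)
  +(−1)^2/∏(2,0,0,0,4,0)! = 1/48  (running 1/48)
⟨..|..⟩ = √(768/7)·(1/48) = +0.218218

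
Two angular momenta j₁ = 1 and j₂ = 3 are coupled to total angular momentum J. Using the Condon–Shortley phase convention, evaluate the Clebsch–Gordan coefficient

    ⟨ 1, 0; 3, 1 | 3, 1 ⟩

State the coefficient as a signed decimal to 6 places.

−√(1/12) ≈ -0.288675

triangle: 1!×1!×5!/8! = 120/40320
(j±m)!: 1!×1!×4!×2!×4!×2! = 2304
prefactor² = (2J+1)×Δ×N² = 48
  k=0: +1/(0!×1!×1!×4!×0!×1!) = 1/24
  k=1: −1/(1!×0!×0!×3!×1!×2!) = -1/12
Σ = -1/24  ⇒  CG² = 48×(-1/24)² = 1/12
CG = −√(1/12) = -0.288675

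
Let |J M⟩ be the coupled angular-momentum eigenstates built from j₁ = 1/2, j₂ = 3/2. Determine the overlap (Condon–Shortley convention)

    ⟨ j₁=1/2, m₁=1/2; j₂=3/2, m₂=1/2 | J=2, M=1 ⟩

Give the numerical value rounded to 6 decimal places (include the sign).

+√(3/4) ≈ +0.866025

triangle: 0!*1!*3!/5! = 6/120
(j±m)!: 1!*0!*2!*1!*3!*1! = 12
prefactor² = (2J+1)*Δ*N² = 3
  k=0: +1/(0!*0!*0!*2!*1!*1!) = 1/2
Σ = 1/2  ⇒  CG² = 3*1/2² = 3/4
CG = +√(3/4) = +0.866025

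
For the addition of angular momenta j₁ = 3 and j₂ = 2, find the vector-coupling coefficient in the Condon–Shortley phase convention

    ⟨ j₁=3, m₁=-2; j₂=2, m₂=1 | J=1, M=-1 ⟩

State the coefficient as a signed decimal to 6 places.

j₁+j₂−J=4  J+j₁−j₂=2  J−j₁+j₂=0  j₁+j₂+J+1=7
(j₁±m₁, j₂±m₂, J±M) = (1,5,3,1,0,2)
P² = 288/7
sum k=3..3:
  [3] −1/12 = -1/12
S = -1/12
C² = P²·S² = 2/7 ; C = -0.534522

−√(2/7) = -0.534522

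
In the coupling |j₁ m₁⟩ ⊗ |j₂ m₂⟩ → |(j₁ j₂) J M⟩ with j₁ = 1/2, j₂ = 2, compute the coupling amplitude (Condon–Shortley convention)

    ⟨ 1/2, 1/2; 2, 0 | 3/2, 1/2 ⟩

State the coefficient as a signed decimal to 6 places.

+√(2/5) ≈ +0.632456

√[4·1!0!3!/5! · 1!0!2!2!2!1!] = √(8/5)
  +(−1)^0/∏(0,1,0,2,0,1)! = 1/2  (running 1/2)
⟨..|..⟩ = √(8/5)·(1/2) = +0.632456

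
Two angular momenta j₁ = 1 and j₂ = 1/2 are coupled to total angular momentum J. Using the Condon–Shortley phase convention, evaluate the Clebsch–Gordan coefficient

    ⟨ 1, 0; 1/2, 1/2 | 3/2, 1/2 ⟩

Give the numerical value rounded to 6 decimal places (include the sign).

+√(2/3) ≈ +0.816497

j₁+j₂−J=0  J+j₁−j₂=2  J−j₁+j₂=1  j₁+j₂+J+1=4
(j₁±m₁, j₂±m₂, J±M) = (1,1,1,0,2,1)
P² = 2/3
sum k=0..0:
  [0] +1/1 = 1
S = 1
C² = P²·S² = 2/3 ; C = +0.816497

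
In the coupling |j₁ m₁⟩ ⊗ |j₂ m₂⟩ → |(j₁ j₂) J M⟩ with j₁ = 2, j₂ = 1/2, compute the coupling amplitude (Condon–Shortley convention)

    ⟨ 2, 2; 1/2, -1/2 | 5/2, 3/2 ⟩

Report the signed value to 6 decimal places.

√[6·0!4!1!/6! · 4!0!0!1!4!1!] = √(576/5)
  +(−1)^0/∏(0,0,0,0,4,1)! = 1/24  (running 1/24)
⟨..|..⟩ = √(576/5)·(1/24) = +0.447214

+0.447214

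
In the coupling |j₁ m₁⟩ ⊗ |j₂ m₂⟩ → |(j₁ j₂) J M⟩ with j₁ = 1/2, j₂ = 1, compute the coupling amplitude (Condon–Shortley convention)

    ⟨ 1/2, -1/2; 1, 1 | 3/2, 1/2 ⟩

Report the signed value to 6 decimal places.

+√(1/3) = +0.577350

triangle: 0!·1!·2!/4! = 2/24
(j±m)!: 0!·1!·2!·0!·2!·1! = 4
prefactor² = (2J+1)·Δ·N² = 4/3
  k=0: +1/(0!·0!·1!·2!·0!·0!) = 1/2
Σ = 1/2  ⇒  CG² = 4/3·1/2² = 1/3
CG = +√(1/3) = +0.577350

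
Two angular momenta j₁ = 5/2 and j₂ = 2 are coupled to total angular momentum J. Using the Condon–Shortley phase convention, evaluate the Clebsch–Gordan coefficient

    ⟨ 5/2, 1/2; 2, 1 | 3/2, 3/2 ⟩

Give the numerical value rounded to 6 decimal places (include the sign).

triangle: 3!·2!·1!/7! = 12/5040
(j±m)!: 3!·2!·3!·1!·3!·0! = 432
prefactor² = (2J+1)·Δ·N² = 144/35
  k=2: +1/(2!·1!·0!·1!·2!·0!) = 1/4
Σ = 1/4  ⇒  CG² = 144/35·1/4² = 9/35
CG = +√(9/35) = +0.507093

+√(9/35) = +0.507093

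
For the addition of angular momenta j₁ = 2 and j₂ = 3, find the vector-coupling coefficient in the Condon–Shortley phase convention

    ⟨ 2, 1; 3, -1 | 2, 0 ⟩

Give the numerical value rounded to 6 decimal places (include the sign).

triangle: 3!*1!*3!/8! = 36/40320
(j±m)!: 3!*1!*2!*4!*2!*2! = 1152
prefactor² = (2J+1)*Δ*N² = 36/7
  k=0: +1/(0!*3!*1!*2!*0!*1!) = 1/12
  k=1: −1/(1!*2!*0!*1!*1!*2!) = -1/4
Σ = -1/6  ⇒  CG² = 36/7*(-1/6)² = 1/7
CG = −√(1/7) = -0.377964

-0.377964  (= −√(1/7))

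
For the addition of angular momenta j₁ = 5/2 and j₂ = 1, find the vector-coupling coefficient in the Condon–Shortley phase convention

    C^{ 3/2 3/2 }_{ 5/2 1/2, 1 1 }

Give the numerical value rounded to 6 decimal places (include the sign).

+√(1/15) = +0.258199

j₁+j₂−J=2  J+j₁−j₂=3  J−j₁+j₂=0  j₁+j₂+J+1=6
(j₁±m₁, j₂±m₂, J±M) = (3,2,2,0,3,0)
P² = 48/5
sum k=2..2:
  [2] +1/12 = 1/12
S = 1/12
C² = P²·S² = 1/15 ; C = +0.258199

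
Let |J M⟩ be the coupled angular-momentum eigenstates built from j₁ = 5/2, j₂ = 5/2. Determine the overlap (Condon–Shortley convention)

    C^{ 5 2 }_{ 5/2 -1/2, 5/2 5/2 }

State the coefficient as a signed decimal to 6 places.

+0.288675

triangle: 0!*5!*5!/11! = 14400/39916800
(j±m)!: 2!*3!*5!*0!*7!*3! = 43545600
prefactor² = (2J+1)*Δ*N² = 172800
  k=0: +1/(0!*0!*3!*5!*2!*0!) = 1/1440
Σ = 1/1440  ⇒  CG² = 172800*1/1440² = 1/12
CG = +√(1/12) = +0.288675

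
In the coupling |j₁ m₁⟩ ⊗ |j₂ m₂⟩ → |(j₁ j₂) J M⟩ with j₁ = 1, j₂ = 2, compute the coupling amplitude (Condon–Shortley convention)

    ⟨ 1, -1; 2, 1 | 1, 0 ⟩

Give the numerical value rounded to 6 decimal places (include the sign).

√[3·2!0!2!/5! · 0!2!3!1!1!1!] = √(6/5)
  +(−1)^2/∏(2,0,0,1,0,1)! = 1/2  (running 1/2)
⟨..|..⟩ = √(6/5)·(1/2) = +0.547723

+0.547723  (= +√(3/10))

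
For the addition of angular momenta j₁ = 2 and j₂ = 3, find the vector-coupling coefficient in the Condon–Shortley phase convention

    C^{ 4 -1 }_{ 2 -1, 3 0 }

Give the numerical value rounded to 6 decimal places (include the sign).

−√(3/14) = -0.462910

triangle: 1!·3!·5!/10! = 720/3628800
(j±m)!: 1!·3!·3!·3!·3!·5! = 155520
prefactor² = (2J+1)·Δ·N² = 1944/7
  k=0: +1/(0!·1!·3!·3!·0!·2!) = 1/72
  k=1: −1/(1!·0!·2!·2!·1!·3!) = -1/24
Σ = -1/36  ⇒  CG² = 1944/7·(-1/36)² = 3/14
CG = −√(3/14) = -0.462910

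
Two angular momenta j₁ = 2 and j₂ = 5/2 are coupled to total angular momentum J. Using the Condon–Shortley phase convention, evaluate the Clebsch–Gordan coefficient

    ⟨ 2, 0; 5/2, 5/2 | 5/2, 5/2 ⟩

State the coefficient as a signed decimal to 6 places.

triangle: 2!·2!·3!/8! = 24/40320
(j±m)!: 2!·2!·5!·0!·5!·0! = 57600
prefactor² = (2J+1)·Δ·N² = 1440/7
  k=2: +1/(2!·0!·0!·3!·2!·0!) = 1/24
Σ = 1/24  ⇒  CG² = 1440/7·1/24² = 5/14
CG = +√(5/14) = +0.597614

+√(5/14) ≈ +0.597614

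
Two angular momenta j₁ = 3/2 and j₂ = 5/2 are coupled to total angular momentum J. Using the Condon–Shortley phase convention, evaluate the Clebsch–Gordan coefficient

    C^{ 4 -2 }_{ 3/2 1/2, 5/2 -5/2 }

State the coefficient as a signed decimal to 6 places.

+√(3/28) = +0.327327

√[9·0!3!5!/9! · 2!1!0!5!2!6!] = √(43200/7)
  +(−1)^0/∏(0,0,1,0,2,5)! = 1/240  (running 1/240)
⟨..|..⟩ = √(43200/7)·(1/240) = +0.327327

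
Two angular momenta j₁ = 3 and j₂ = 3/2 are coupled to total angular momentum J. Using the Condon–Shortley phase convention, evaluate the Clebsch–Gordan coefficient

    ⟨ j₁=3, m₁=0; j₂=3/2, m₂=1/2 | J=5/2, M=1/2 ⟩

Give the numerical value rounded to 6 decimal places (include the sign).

triangle: 2!*4!*1!/8! = 48/40320
(j±m)!: 3!*3!*2!*1!*3!*2! = 864
prefactor² = (2J+1)*Δ*N² = 216/35
  k=1: −1/(1!*1!*2!*1!*2!*0!) = -1/4
  k=2: +1/(2!*0!*1!*0!*3!*1!) = 1/12
Σ = -1/6  ⇒  CG² = 216/35*(-1/6)² = 6/35
CG = −√(6/35) = -0.414039

-0.414039  (= −√(6/35))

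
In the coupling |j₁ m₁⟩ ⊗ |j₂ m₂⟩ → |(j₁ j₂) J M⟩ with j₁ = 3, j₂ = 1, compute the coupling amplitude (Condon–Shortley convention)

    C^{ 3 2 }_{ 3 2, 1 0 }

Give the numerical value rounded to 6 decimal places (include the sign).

√[7·1!5!1!/8! · 5!1!1!1!5!1!] = √(300)
  +(−1)^0/∏(0,1,1,1,4,0)! = 1/24  (running 1/24)
  +(−1)^1/∏(1,0,0,0,5,1)! = -1/120  (running 1/30)
⟨..|..⟩ = √(300)·(1/30) = +0.577350

+√(1/3) ≈ +0.577350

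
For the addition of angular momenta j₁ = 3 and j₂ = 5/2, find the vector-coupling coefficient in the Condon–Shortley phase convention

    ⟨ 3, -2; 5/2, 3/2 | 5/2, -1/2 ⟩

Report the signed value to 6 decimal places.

triangle: 3!×3!×2!/9! = 72/362880
(j±m)!: 1!×5!×4!×1!×2!×3! = 34560
prefactor² = (2J+1)×Δ×N² = 288/7
  k=2: +1/(2!×1!×3!×2!×0!×0!) = 1/24
  k=3: −1/(3!×0!×2!×1!×1!×1!) = -1/12
Σ = -1/24  ⇒  CG² = 288/7×(-1/24)² = 1/14
CG = −√(1/14) = -0.267261

-0.267261  (= −√(1/14))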